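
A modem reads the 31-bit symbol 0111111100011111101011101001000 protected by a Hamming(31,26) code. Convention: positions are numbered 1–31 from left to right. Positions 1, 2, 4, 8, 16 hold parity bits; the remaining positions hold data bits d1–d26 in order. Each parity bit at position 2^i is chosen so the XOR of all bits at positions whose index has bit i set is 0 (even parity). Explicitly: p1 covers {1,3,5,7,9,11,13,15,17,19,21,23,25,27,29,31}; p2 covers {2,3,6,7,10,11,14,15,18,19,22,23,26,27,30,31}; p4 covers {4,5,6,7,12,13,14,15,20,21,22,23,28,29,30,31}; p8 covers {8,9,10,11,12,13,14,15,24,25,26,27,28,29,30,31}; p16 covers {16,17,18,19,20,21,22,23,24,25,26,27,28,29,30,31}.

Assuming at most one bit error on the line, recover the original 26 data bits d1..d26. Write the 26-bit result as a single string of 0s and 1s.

11110101111101011101001000

s1 (pos 1,3,5,7,9,11,13,15,17,19,21,23,25,27,29,31): 0⊕1⊕1⊕1⊕0⊕0⊕1⊕1⊕1⊕1⊕1⊕1⊕1⊕0⊕0⊕0 = 0
s2 (pos 2,3,6,7,10,11,14,15,18,19,22,23,26,27,30,31): 1⊕1⊕1⊕1⊕0⊕0⊕1⊕1⊕0⊕1⊕1⊕1⊕0⊕0⊕0⊕0 = 1
s4 (pos 4,5,6,7,12,13,14,15,20,21,22,23,28,29,30,31): 1⊕1⊕1⊕1⊕1⊕1⊕1⊕1⊕0⊕1⊕1⊕1⊕1⊕0⊕0⊕0 = 0
s8 (pos 8,9,10,11,12,13,14,15,24,25,26,27,28,29,30,31): 1⊕0⊕0⊕0⊕1⊕1⊕1⊕1⊕0⊕1⊕0⊕0⊕1⊕0⊕0⊕0 = 1
s16 (pos 16,17,18,19,20,21,22,23,24,25,26,27,28,29,30,31): 1⊕1⊕0⊕1⊕0⊕1⊕1⊕1⊕0⊕1⊕0⊕0⊕1⊕0⊕0⊕0 = 0
Syndrome s16…s1 = 01010 → error at position 10.
Flip position 10: 0111111100011111101011101001000 → 0111111101011111101011101001000
Read data bits from positions 3,5,6,7,9,10,11,12,13,14,15,17,18,19,20,21,22,23,24,25,26,27,28,29,30,31: 11110101111101011101001000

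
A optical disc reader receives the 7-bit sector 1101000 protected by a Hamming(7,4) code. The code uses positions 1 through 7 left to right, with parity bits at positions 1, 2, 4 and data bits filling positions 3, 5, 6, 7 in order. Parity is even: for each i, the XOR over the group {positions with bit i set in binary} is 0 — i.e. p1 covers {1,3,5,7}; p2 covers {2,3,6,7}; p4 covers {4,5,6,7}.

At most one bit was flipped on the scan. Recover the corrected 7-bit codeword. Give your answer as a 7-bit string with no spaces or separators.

s1 (pos 1,3,5,7): 1⊕0⊕0⊕0 = 1
s2 (pos 2,3,6,7): 1⊕0⊕0⊕0 = 1
s4 (pos 4,5,6,7): 1⊕0⊕0⊕0 = 1
Syndrome s4…s1 = 111 → error at position 7.
Flip position 7: 1101000 → 1101001

1101001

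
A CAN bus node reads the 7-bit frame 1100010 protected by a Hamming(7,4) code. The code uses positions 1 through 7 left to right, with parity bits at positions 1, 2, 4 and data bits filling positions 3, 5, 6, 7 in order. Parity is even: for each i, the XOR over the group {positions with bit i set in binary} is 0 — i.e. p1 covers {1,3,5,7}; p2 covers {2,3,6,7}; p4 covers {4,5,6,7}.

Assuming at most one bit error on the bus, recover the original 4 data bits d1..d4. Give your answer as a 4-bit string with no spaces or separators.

0110

s1 (pos 1,3,5,7): 1⊕0⊕0⊕0 = 1
s2 (pos 2,3,6,7): 1⊕0⊕1⊕0 = 0
s4 (pos 4,5,6,7): 0⊕0⊕1⊕0 = 1
Syndrome s4…s1 = 101 → error at position 5.
Flip position 5: 1100010 → 1100110
Read data bits from positions 3,5,6,7: 0110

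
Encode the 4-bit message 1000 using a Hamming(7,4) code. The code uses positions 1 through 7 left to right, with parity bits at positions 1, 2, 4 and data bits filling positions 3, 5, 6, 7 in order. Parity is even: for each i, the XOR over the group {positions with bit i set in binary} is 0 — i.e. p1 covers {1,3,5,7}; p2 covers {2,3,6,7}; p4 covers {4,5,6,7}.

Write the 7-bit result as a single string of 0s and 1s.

1110000

Place data at non-parity positions: p1 p2 1 p4 0 0 0
p1 (pos 1,3,5,7): XOR of data positions = 1⊕0⊕0 = 1
p2 (pos 2,3,6,7): XOR of data positions = 1⊕0⊕0 = 1
p4 (pos 4,5,6,7): XOR of data positions = 0⊕0⊕0 = 0
Codeword: 1110000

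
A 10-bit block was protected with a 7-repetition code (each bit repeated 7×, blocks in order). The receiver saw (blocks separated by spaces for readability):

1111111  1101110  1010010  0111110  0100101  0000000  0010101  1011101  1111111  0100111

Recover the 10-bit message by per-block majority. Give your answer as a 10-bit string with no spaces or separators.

1101000111

Block 1 (1111111): 7 ones → 1
Block 2 (1101110): 5 ones → 1
Block 3 (1010010): 3 ones → 0
Block 4 (0111110): 5 ones → 1
Block 5 (0100101): 3 ones → 0
Block 6 (0000000): 0 ones → 0
Block 7 (0010101): 3 ones → 0
Block 8 (1011101): 5 ones → 1
Block 9 (1111111): 7 ones → 1
Block 10 (0100111): 4 ones → 1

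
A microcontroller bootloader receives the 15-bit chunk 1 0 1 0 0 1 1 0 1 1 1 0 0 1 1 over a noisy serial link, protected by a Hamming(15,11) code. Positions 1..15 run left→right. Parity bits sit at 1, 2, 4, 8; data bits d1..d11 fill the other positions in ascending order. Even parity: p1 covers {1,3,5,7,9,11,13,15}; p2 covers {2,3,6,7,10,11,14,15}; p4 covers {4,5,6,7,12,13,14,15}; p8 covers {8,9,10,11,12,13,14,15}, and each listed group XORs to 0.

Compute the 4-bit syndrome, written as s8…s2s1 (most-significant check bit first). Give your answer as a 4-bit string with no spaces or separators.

1010

s1 (pos 1,3,5,7,9,11,13,15): 1⊕1⊕0⊕1⊕1⊕1⊕0⊕1 = 0
s2 (pos 2,3,6,7,10,11,14,15): 0⊕1⊕1⊕1⊕1⊕1⊕1⊕1 = 1
s4 (pos 4,5,6,7,12,13,14,15): 0⊕0⊕1⊕1⊕0⊕0⊕1⊕1 = 0
s8 (pos 8,9,10,11,12,13,14,15): 0⊕1⊕1⊕1⊕0⊕0⊕1⊕1 = 1
Syndrome s8…s1 = 1010 → error at position 10.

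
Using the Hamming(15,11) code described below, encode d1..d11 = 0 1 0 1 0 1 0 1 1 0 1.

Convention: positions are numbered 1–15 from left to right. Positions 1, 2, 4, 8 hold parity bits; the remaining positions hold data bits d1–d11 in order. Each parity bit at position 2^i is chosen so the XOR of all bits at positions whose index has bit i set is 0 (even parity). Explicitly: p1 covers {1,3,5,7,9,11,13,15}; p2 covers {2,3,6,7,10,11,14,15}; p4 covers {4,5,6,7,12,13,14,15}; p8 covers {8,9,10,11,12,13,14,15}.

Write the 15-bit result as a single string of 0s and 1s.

Place data at non-parity positions: p1 p2 0 p4 1 0 1 p8 0 1 0 1 1 0 1
p1 (pos 1,3,5,7,9,11,13,15): XOR of data positions = 0⊕1⊕1⊕0⊕0⊕1⊕1 = 0
p2 (pos 2,3,6,7,10,11,14,15): XOR of data positions = 0⊕0⊕1⊕1⊕0⊕0⊕1 = 1
p4 (pos 4,5,6,7,12,13,14,15): XOR of data positions = 1⊕0⊕1⊕1⊕1⊕0⊕1 = 1
p8 (pos 8,9,10,11,12,13,14,15): XOR of data positions = 0⊕1⊕0⊕1⊕1⊕0⊕1 = 0
Codeword: 010110100101101

010110100101101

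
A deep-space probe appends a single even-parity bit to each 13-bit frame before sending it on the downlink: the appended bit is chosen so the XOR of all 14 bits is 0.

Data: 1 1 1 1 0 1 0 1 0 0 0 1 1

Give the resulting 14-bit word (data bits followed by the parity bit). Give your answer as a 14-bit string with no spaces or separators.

XOR of the 13 data bits: 1⊕1⊕1⊕1⊕0⊕1⊕0⊕1⊕0⊕0⊕0⊕1⊕1 = 0
Parity bit = 0 (so all 14 bits XOR to 0).

11110101000110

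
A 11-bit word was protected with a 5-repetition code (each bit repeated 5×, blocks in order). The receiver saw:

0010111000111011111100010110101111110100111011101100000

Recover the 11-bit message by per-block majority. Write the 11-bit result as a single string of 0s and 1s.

Block 1 (00101): 2 ones → 0
Block 2 (11000): 2 ones → 0
Block 3 (11101): 4 ones → 1
Block 4 (11111): 5 ones → 1
Block 5 (00010): 1 one → 0
Block 6 (11010): 3 ones → 1
Block 7 (11111): 5 ones → 1
Block 8 (10100): 2 ones → 0
Block 9 (11101): 4 ones → 1
Block 10 (11011): 4 ones → 1
Block 11 (00000): 0 ones → 0

00110110110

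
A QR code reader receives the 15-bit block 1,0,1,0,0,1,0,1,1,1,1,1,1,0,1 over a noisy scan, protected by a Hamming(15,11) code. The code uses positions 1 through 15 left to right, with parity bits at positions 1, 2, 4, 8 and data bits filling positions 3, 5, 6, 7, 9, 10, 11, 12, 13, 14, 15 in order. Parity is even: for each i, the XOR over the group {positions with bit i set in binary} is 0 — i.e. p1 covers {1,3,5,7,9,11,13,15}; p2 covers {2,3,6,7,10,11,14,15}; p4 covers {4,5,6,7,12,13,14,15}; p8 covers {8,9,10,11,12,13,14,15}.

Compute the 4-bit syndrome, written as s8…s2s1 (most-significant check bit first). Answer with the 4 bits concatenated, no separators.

s1 (pos 1,3,5,7,9,11,13,15): 1⊕1⊕0⊕0⊕1⊕1⊕1⊕1 = 0
s2 (pos 2,3,6,7,10,11,14,15): 0⊕1⊕1⊕0⊕1⊕1⊕0⊕1 = 1
s4 (pos 4,5,6,7,12,13,14,15): 0⊕0⊕1⊕0⊕1⊕1⊕0⊕1 = 0
s8 (pos 8,9,10,11,12,13,14,15): 1⊕1⊕1⊕1⊕1⊕1⊕0⊕1 = 1
Syndrome s8…s1 = 1010 → error at position 10.

1010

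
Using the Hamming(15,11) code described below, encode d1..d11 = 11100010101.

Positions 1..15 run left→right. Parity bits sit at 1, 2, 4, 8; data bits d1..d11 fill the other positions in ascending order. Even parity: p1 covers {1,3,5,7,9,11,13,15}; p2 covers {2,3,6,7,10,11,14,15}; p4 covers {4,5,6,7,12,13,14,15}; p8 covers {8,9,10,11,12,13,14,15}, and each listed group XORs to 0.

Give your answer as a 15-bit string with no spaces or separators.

Place data at non-parity positions: p1 p2 1 p4 1 1 0 p8 0 0 1 0 1 0 1
p1 (pos 1,3,5,7,9,11,13,15): XOR of data positions = 1⊕1⊕0⊕0⊕1⊕1⊕1 = 1
p2 (pos 2,3,6,7,10,11,14,15): XOR of data positions = 1⊕1⊕0⊕0⊕1⊕0⊕1 = 0
p4 (pos 4,5,6,7,12,13,14,15): XOR of data positions = 1⊕1⊕0⊕0⊕1⊕0⊕1 = 0
p8 (pos 8,9,10,11,12,13,14,15): XOR of data positions = 0⊕0⊕1⊕0⊕1⊕0⊕1 = 1
Codeword: 101011010010101

101011010010101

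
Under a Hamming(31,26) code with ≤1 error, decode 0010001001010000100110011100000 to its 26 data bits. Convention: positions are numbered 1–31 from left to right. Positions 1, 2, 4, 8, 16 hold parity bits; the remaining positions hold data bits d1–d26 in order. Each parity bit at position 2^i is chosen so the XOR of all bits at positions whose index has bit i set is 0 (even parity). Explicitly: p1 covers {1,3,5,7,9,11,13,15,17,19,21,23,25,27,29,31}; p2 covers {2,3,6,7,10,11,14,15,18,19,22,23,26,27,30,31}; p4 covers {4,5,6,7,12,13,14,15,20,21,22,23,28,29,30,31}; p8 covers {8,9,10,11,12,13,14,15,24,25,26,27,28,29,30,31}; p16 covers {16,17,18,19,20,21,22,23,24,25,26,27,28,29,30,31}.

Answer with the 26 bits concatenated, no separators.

s1 (pos 1,3,5,7,9,11,13,15,17,19,21,23,25,27,29,31): 0⊕1⊕0⊕1⊕0⊕0⊕0⊕0⊕1⊕0⊕1⊕0⊕1⊕0⊕0⊕0 = 1
s2 (pos 2,3,6,7,10,11,14,15,18,19,22,23,26,27,30,31): 0⊕1⊕0⊕1⊕1⊕0⊕0⊕0⊕0⊕0⊕0⊕0⊕1⊕0⊕0⊕0 = 0
s4 (pos 4,5,6,7,12,13,14,15,20,21,22,23,28,29,30,31): 0⊕0⊕0⊕1⊕1⊕0⊕0⊕0⊕1⊕1⊕0⊕0⊕0⊕0⊕0⊕0 = 0
s8 (pos 8,9,10,11,12,13,14,15,24,25,26,27,28,29,30,31): 0⊕0⊕1⊕0⊕1⊕0⊕0⊕0⊕1⊕1⊕1⊕0⊕0⊕0⊕0⊕0 = 1
s16 (pos 16,17,18,19,20,21,22,23,24,25,26,27,28,29,30,31): 0⊕1⊕0⊕0⊕1⊕1⊕0⊕0⊕1⊕1⊕1⊕0⊕0⊕0⊕0⊕0 = 0
Syndrome s16…s1 = 01001 → error at position 9.
Flip position 9: 0010001001010000100110011100000 → 0010001011010000100110011100000
Read data bits from positions 3,5,6,7,9,10,11,12,13,14,15,17,18,19,20,21,22,23,24,25,26,27,28,29,30,31: 10011101000100110011100000

10011101000100110011100000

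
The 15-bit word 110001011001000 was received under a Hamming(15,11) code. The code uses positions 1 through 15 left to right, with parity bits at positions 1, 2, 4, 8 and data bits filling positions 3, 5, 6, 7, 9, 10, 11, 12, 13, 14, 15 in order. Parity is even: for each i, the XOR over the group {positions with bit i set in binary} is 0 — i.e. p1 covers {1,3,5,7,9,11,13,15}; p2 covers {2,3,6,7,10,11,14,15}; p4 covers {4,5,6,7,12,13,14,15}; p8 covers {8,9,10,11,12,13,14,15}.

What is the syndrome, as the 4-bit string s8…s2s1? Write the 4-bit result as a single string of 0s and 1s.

1000

s1 (pos 1,3,5,7,9,11,13,15): 1⊕0⊕0⊕0⊕1⊕0⊕0⊕0 = 0
s2 (pos 2,3,6,7,10,11,14,15): 1⊕0⊕1⊕0⊕0⊕0⊕0⊕0 = 0
s4 (pos 4,5,6,7,12,13,14,15): 0⊕0⊕1⊕0⊕1⊕0⊕0⊕0 = 0
s8 (pos 8,9,10,11,12,13,14,15): 1⊕1⊕0⊕0⊕1⊕0⊕0⊕0 = 1
Syndrome s8…s1 = 1000 → error at position 8.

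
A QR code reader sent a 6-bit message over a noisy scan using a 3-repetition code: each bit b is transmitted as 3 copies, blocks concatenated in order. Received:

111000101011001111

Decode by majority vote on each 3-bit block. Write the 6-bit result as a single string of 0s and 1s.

101101

Block 1 (111): 3 ones → 1
Block 2 (000): 0 ones → 0
Block 3 (101): 2 ones → 1
Block 4 (011): 2 ones → 1
Block 5 (001): 1 one → 0
Block 6 (111): 3 ones → 1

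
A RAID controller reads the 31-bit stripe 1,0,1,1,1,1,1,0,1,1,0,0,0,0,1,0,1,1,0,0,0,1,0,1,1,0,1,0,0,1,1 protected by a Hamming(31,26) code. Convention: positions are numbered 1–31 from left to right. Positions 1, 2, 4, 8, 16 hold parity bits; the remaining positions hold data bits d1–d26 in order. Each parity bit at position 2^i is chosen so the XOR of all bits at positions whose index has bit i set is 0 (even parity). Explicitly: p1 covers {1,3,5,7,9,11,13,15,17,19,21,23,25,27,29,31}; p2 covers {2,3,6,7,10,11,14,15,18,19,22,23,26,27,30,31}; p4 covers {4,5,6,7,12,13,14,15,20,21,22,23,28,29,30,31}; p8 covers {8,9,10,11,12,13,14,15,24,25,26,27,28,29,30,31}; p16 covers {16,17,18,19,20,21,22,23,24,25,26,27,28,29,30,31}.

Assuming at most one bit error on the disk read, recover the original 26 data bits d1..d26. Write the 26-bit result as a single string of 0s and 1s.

s1 (pos 1,3,5,7,9,11,13,15,17,19,21,23,25,27,29,31): 1⊕1⊕1⊕1⊕1⊕0⊕0⊕1⊕1⊕0⊕0⊕0⊕1⊕1⊕0⊕1 = 0
s2 (pos 2,3,6,7,10,11,14,15,18,19,22,23,26,27,30,31): 0⊕1⊕1⊕1⊕1⊕0⊕0⊕1⊕1⊕0⊕1⊕0⊕0⊕1⊕1⊕1 = 0
s4 (pos 4,5,6,7,12,13,14,15,20,21,22,23,28,29,30,31): 1⊕1⊕1⊕1⊕0⊕0⊕0⊕1⊕0⊕0⊕1⊕0⊕0⊕0⊕1⊕1 = 0
s8 (pos 8,9,10,11,12,13,14,15,24,25,26,27,28,29,30,31): 0⊕1⊕1⊕0⊕0⊕0⊕0⊕1⊕1⊕1⊕0⊕1⊕0⊕0⊕1⊕1 = 0
s16 (pos 16,17,18,19,20,21,22,23,24,25,26,27,28,29,30,31): 0⊕1⊕1⊕0⊕0⊕0⊕1⊕0⊕1⊕1⊕0⊕1⊕0⊕0⊕1⊕1 = 0
Syndrome s16…s1 = 00000 → no error.
Read data bits from positions 3,5,6,7,9,10,11,12,13,14,15,17,18,19,20,21,22,23,24,25,26,27,28,29,30,31: 11111100001110001011010011

11111100001110001011010011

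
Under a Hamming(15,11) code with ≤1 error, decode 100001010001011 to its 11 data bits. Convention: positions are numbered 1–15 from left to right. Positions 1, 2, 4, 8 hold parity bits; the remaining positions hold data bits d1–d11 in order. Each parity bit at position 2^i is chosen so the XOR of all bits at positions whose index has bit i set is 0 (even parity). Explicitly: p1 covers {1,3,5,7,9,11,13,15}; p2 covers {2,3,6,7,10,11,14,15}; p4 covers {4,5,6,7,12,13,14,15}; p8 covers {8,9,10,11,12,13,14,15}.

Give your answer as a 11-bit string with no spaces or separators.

s1 (pos 1,3,5,7,9,11,13,15): 1⊕0⊕0⊕0⊕0⊕0⊕0⊕1 = 0
s2 (pos 2,3,6,7,10,11,14,15): 0⊕0⊕1⊕0⊕0⊕0⊕1⊕1 = 1
s4 (pos 4,5,6,7,12,13,14,15): 0⊕0⊕1⊕0⊕1⊕0⊕1⊕1 = 0
s8 (pos 8,9,10,11,12,13,14,15): 1⊕0⊕0⊕0⊕1⊕0⊕1⊕1 = 0
Syndrome s8…s1 = 0010 → error at position 2.
Flip position 2: 100001010001011 → 110001010001011
Read data bits from positions 3,5,6,7,9,10,11,12,13,14,15: 00100001011

00100001011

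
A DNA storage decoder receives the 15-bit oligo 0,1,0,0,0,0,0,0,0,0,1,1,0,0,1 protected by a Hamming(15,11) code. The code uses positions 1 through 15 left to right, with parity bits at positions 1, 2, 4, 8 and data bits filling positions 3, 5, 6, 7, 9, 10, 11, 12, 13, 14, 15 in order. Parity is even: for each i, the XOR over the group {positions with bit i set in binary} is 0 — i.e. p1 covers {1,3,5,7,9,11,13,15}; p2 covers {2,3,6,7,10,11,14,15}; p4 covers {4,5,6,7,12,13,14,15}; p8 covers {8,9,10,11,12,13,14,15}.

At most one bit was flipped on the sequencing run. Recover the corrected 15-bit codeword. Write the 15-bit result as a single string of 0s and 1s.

s1 (pos 1,3,5,7,9,11,13,15): 0⊕0⊕0⊕0⊕0⊕1⊕0⊕1 = 0
s2 (pos 2,3,6,7,10,11,14,15): 1⊕0⊕0⊕0⊕0⊕1⊕0⊕1 = 1
s4 (pos 4,5,6,7,12,13,14,15): 0⊕0⊕0⊕0⊕1⊕0⊕0⊕1 = 0
s8 (pos 8,9,10,11,12,13,14,15): 0⊕0⊕0⊕1⊕1⊕0⊕0⊕1 = 1
Syndrome s8…s1 = 1010 → error at position 10.
Flip position 10: 010000000011001 → 010000000111001

010000000111001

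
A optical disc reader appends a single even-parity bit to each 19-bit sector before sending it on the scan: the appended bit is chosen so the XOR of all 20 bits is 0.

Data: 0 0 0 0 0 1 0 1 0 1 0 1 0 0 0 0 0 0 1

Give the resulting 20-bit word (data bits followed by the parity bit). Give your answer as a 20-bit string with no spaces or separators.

XOR of the 19 data bits: 0⊕0⊕0⊕0⊕0⊕1⊕0⊕1⊕0⊕1⊕0⊕1⊕0⊕0⊕0⊕0⊕0⊕0⊕1 = 1
Parity bit = 1 (so all 20 bits XOR to 0).

00000101010100000011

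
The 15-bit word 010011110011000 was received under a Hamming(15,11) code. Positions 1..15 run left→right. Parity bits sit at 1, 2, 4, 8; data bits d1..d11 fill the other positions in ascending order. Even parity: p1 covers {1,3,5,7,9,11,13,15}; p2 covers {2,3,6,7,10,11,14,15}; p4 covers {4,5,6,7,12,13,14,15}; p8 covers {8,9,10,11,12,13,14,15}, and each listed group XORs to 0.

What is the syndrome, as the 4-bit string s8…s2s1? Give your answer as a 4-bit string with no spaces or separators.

1001

s1 (pos 1,3,5,7,9,11,13,15): 0⊕0⊕1⊕1⊕0⊕1⊕0⊕0 = 1
s2 (pos 2,3,6,7,10,11,14,15): 1⊕0⊕1⊕1⊕0⊕1⊕0⊕0 = 0
s4 (pos 4,5,6,7,12,13,14,15): 0⊕1⊕1⊕1⊕1⊕0⊕0⊕0 = 0
s8 (pos 8,9,10,11,12,13,14,15): 1⊕0⊕0⊕1⊕1⊕0⊕0⊕0 = 1
Syndrome s8…s1 = 1001 → error at position 9.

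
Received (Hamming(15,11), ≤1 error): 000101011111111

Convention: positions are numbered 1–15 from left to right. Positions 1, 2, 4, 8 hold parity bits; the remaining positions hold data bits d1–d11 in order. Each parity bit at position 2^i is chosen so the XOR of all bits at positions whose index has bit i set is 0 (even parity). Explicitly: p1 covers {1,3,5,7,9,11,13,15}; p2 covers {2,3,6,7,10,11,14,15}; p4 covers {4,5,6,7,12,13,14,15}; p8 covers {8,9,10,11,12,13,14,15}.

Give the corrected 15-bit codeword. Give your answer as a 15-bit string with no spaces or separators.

s1 (pos 1,3,5,7,9,11,13,15): 0⊕0⊕0⊕0⊕1⊕1⊕1⊕1 = 0
s2 (pos 2,3,6,7,10,11,14,15): 0⊕0⊕1⊕0⊕1⊕1⊕1⊕1 = 1
s4 (pos 4,5,6,7,12,13,14,15): 1⊕0⊕1⊕0⊕1⊕1⊕1⊕1 = 0
s8 (pos 8,9,10,11,12,13,14,15): 1⊕1⊕1⊕1⊕1⊕1⊕1⊕1 = 0
Syndrome s8…s1 = 0010 → error at position 2.
Flip position 2: 000101011111111 → 010101011111111

010101011111111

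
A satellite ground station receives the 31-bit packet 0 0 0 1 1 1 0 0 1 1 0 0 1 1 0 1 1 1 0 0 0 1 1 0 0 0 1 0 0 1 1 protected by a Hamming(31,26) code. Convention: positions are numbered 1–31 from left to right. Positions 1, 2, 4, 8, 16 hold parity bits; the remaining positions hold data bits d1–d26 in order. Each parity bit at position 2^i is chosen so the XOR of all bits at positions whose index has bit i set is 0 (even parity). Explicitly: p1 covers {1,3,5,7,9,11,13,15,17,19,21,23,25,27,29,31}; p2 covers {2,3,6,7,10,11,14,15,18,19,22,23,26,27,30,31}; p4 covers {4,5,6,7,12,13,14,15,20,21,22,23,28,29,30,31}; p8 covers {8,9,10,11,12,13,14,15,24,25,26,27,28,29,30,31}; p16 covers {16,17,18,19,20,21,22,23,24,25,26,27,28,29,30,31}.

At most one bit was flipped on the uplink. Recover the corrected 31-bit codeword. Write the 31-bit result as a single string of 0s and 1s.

0001110011001111110001100010011

s1 (pos 1,3,5,7,9,11,13,15,17,19,21,23,25,27,29,31): 0⊕0⊕1⊕0⊕1⊕0⊕1⊕0⊕1⊕0⊕0⊕1⊕0⊕1⊕0⊕1 = 1
s2 (pos 2,3,6,7,10,11,14,15,18,19,22,23,26,27,30,31): 0⊕0⊕1⊕0⊕1⊕0⊕1⊕0⊕1⊕0⊕1⊕1⊕0⊕1⊕1⊕1 = 1
s4 (pos 4,5,6,7,12,13,14,15,20,21,22,23,28,29,30,31): 1⊕1⊕1⊕0⊕0⊕1⊕1⊕0⊕0⊕0⊕1⊕1⊕0⊕0⊕1⊕1 = 1
s8 (pos 8,9,10,11,12,13,14,15,24,25,26,27,28,29,30,31): 0⊕1⊕1⊕0⊕0⊕1⊕1⊕0⊕0⊕0⊕0⊕1⊕0⊕0⊕1⊕1 = 1
s16 (pos 16,17,18,19,20,21,22,23,24,25,26,27,28,29,30,31): 1⊕1⊕1⊕0⊕0⊕0⊕1⊕1⊕0⊕0⊕0⊕1⊕0⊕0⊕1⊕1 = 0
Syndrome s16…s1 = 01111 → error at position 15.
Flip position 15: 0001110011001101110001100010011 → 0001110011001111110001100010011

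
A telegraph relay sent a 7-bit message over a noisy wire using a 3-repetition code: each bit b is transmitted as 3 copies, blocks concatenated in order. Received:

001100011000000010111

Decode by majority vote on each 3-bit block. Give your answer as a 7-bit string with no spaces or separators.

0010001

Block 1 (001): 1 one → 0
Block 2 (100): 1 one → 0
Block 3 (011): 2 ones → 1
Block 4 (000): 0 ones → 0
Block 5 (000): 0 ones → 0
Block 6 (010): 1 one → 0
Block 7 (111): 3 ones → 1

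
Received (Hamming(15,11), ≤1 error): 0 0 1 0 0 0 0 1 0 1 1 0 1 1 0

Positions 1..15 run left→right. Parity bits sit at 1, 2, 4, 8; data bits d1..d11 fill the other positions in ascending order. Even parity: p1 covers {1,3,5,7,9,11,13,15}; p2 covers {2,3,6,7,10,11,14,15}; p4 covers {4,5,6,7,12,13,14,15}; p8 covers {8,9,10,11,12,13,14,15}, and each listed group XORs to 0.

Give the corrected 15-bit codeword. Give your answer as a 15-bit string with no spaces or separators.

001000011110110

s1 (pos 1,3,5,7,9,11,13,15): 0⊕1⊕0⊕0⊕0⊕1⊕1⊕0 = 1
s2 (pos 2,3,6,7,10,11,14,15): 0⊕1⊕0⊕0⊕1⊕1⊕1⊕0 = 0
s4 (pos 4,5,6,7,12,13,14,15): 0⊕0⊕0⊕0⊕0⊕1⊕1⊕0 = 0
s8 (pos 8,9,10,11,12,13,14,15): 1⊕0⊕1⊕1⊕0⊕1⊕1⊕0 = 1
Syndrome s8…s1 = 1001 → error at position 9.
Flip position 9: 001000010110110 → 001000011110110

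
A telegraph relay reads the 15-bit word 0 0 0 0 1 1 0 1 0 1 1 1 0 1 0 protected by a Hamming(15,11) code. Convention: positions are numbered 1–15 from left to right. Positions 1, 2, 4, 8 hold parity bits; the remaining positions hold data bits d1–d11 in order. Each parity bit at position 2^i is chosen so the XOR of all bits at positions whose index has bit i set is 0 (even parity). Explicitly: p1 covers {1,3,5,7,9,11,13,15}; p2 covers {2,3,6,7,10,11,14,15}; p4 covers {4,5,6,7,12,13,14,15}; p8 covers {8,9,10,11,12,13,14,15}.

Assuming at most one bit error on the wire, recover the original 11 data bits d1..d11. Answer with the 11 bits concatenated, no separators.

01100111010

s1 (pos 1,3,5,7,9,11,13,15): 0⊕0⊕1⊕0⊕0⊕1⊕0⊕0 = 0
s2 (pos 2,3,6,7,10,11,14,15): 0⊕0⊕1⊕0⊕1⊕1⊕1⊕0 = 0
s4 (pos 4,5,6,7,12,13,14,15): 0⊕1⊕1⊕0⊕1⊕0⊕1⊕0 = 0
s8 (pos 8,9,10,11,12,13,14,15): 1⊕0⊕1⊕1⊕1⊕0⊕1⊕0 = 1
Syndrome s8…s1 = 1000 → error at position 8.
Flip position 8: 000011010111010 → 000011000111010
Read data bits from positions 3,5,6,7,9,10,11,12,13,14,15: 01100111010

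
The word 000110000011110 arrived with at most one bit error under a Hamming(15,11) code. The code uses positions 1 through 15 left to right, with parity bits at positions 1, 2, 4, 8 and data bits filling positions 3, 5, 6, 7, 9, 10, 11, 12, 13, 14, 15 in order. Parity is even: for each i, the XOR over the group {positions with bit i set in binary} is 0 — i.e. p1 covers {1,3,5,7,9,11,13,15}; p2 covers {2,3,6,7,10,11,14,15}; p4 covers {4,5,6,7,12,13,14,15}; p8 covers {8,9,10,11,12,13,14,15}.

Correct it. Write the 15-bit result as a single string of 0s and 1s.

000100000011110

s1 (pos 1,3,5,7,9,11,13,15): 0⊕0⊕1⊕0⊕0⊕1⊕1⊕0 = 1
s2 (pos 2,3,6,7,10,11,14,15): 0⊕0⊕0⊕0⊕0⊕1⊕1⊕0 = 0
s4 (pos 4,5,6,7,12,13,14,15): 1⊕1⊕0⊕0⊕1⊕1⊕1⊕0 = 1
s8 (pos 8,9,10,11,12,13,14,15): 0⊕0⊕0⊕1⊕1⊕1⊕1⊕0 = 0
Syndrome s8…s1 = 0101 → error at position 5.
Flip position 5: 000110000011110 → 000100000011110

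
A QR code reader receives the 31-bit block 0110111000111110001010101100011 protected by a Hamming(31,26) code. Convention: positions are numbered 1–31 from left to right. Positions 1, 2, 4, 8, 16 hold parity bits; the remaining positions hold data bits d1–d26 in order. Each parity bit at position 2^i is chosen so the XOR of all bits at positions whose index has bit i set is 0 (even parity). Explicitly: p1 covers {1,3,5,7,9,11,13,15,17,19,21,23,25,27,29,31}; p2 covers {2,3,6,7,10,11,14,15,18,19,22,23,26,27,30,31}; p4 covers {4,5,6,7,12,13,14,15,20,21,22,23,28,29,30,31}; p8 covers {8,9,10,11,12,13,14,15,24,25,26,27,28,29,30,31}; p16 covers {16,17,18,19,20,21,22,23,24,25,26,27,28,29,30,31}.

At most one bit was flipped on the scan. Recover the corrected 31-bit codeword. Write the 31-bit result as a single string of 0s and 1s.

0110111000111110001010101100111

s1 (pos 1,3,5,7,9,11,13,15,17,19,21,23,25,27,29,31): 0⊕1⊕1⊕1⊕0⊕1⊕1⊕1⊕0⊕1⊕1⊕1⊕1⊕0⊕0⊕1 = 1
s2 (pos 2,3,6,7,10,11,14,15,18,19,22,23,26,27,30,31): 1⊕1⊕1⊕1⊕0⊕1⊕1⊕1⊕0⊕1⊕0⊕1⊕1⊕0⊕1⊕1 = 0
s4 (pos 4,5,6,7,12,13,14,15,20,21,22,23,28,29,30,31): 0⊕1⊕1⊕1⊕1⊕1⊕1⊕1⊕0⊕1⊕0⊕1⊕0⊕0⊕1⊕1 = 1
s8 (pos 8,9,10,11,12,13,14,15,24,25,26,27,28,29,30,31): 0⊕0⊕0⊕1⊕1⊕1⊕1⊕1⊕0⊕1⊕1⊕0⊕0⊕0⊕1⊕1 = 1
s16 (pos 16,17,18,19,20,21,22,23,24,25,26,27,28,29,30,31): 0⊕0⊕0⊕1⊕0⊕1⊕0⊕1⊕0⊕1⊕1⊕0⊕0⊕0⊕1⊕1 = 1
Syndrome s16…s1 = 11101 → error at position 29.
Flip position 29: 0110111000111110001010101100011 → 0110111000111110001010101100111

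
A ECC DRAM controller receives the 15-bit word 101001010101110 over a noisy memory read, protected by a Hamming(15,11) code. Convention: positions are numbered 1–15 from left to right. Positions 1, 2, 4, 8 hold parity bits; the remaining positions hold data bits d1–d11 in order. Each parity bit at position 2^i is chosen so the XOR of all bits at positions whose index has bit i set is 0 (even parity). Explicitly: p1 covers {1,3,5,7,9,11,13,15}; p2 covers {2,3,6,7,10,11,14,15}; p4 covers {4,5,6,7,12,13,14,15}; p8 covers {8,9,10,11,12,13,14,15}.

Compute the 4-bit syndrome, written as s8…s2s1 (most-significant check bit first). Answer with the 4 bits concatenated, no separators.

s1 (pos 1,3,5,7,9,11,13,15): 1⊕1⊕0⊕0⊕0⊕0⊕1⊕0 = 1
s2 (pos 2,3,6,7,10,11,14,15): 0⊕1⊕1⊕0⊕1⊕0⊕1⊕0 = 0
s4 (pos 4,5,6,7,12,13,14,15): 0⊕0⊕1⊕0⊕1⊕1⊕1⊕0 = 0
s8 (pos 8,9,10,11,12,13,14,15): 1⊕0⊕1⊕0⊕1⊕1⊕1⊕0 = 1
Syndrome s8…s1 = 1001 → error at position 9.

1001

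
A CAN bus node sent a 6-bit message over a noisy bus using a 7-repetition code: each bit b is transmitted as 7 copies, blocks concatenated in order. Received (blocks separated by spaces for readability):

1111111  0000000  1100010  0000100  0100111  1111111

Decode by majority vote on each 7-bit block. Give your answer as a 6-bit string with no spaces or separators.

100011

Block 1 (1111111): 7 ones → 1
Block 2 (0000000): 0 ones → 0
Block 3 (1100010): 3 ones → 0
Block 4 (0000100): 1 one → 0
Block 5 (0100111): 4 ones → 1
Block 6 (1111111): 7 ones → 1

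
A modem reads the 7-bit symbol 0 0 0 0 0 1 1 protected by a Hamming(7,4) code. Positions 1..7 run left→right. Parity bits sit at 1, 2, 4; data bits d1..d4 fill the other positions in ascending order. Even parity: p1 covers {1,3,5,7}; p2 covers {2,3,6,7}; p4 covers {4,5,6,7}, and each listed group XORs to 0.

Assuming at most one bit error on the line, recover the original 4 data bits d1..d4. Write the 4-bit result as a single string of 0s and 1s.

s1 (pos 1,3,5,7): 0⊕0⊕0⊕1 = 1
s2 (pos 2,3,6,7): 0⊕0⊕1⊕1 = 0
s4 (pos 4,5,6,7): 0⊕0⊕1⊕1 = 0
Syndrome s4…s1 = 001 → error at position 1.
Flip position 1: 0000011 → 1000011
Read data bits from positions 3,5,6,7: 0011

0011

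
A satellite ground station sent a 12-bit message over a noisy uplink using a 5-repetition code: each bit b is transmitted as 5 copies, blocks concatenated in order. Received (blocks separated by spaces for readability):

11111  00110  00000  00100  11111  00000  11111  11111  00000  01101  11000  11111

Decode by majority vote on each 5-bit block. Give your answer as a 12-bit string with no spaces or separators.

100010110101

Block 1 (11111): 5 ones → 1
Block 2 (00110): 2 ones → 0
Block 3 (00000): 0 ones → 0
Block 4 (00100): 1 one → 0
Block 5 (11111): 5 ones → 1
Block 6 (00000): 0 ones → 0
Block 7 (11111): 5 ones → 1
Block 8 (11111): 5 ones → 1
Block 9 (00000): 0 ones → 0
Block 10 (01101): 3 ones → 1
Block 11 (11000): 2 ones → 0
Block 12 (11111): 5 ones → 1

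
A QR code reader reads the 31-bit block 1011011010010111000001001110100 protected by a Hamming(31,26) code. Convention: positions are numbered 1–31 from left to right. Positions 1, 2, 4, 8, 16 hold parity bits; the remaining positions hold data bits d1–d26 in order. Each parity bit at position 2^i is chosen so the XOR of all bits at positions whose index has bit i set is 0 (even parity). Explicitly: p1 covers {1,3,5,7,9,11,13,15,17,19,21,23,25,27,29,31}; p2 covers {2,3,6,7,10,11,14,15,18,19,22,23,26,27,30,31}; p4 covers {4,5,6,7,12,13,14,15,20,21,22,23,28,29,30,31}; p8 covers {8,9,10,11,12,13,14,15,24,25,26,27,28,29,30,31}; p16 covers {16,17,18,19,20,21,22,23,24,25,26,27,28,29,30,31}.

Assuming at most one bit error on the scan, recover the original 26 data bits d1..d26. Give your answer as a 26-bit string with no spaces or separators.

10111001011000001001110100

s1 (pos 1,3,5,7,9,11,13,15,17,19,21,23,25,27,29,31): 1⊕1⊕0⊕1⊕1⊕0⊕0⊕1⊕0⊕0⊕0⊕0⊕1⊕1⊕1⊕0 = 0
s2 (pos 2,3,6,7,10,11,14,15,18,19,22,23,26,27,30,31): 0⊕1⊕1⊕1⊕0⊕0⊕1⊕1⊕0⊕0⊕1⊕0⊕1⊕1⊕0⊕0 = 0
s4 (pos 4,5,6,7,12,13,14,15,20,21,22,23,28,29,30,31): 1⊕0⊕1⊕1⊕1⊕0⊕1⊕1⊕0⊕0⊕1⊕0⊕0⊕1⊕0⊕0 = 0
s8 (pos 8,9,10,11,12,13,14,15,24,25,26,27,28,29,30,31): 0⊕1⊕0⊕0⊕1⊕0⊕1⊕1⊕0⊕1⊕1⊕1⊕0⊕1⊕0⊕0 = 0
s16 (pos 16,17,18,19,20,21,22,23,24,25,26,27,28,29,30,31): 1⊕0⊕0⊕0⊕0⊕0⊕1⊕0⊕0⊕1⊕1⊕1⊕0⊕1⊕0⊕0 = 0
Syndrome s16…s1 = 00000 → no error.
Read data bits from positions 3,5,6,7,9,10,11,12,13,14,15,17,18,19,20,21,22,23,24,25,26,27,28,29,30,31: 10111001011000001001110100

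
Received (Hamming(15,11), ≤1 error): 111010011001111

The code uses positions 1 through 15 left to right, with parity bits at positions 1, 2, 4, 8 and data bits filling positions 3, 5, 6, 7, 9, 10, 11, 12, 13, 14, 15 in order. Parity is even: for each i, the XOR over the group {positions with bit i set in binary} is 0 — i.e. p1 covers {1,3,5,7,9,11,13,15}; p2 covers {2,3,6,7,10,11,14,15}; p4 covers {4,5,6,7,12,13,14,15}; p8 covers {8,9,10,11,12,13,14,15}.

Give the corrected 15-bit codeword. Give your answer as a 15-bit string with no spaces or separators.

s1 (pos 1,3,5,7,9,11,13,15): 1⊕1⊕1⊕0⊕1⊕0⊕1⊕1 = 0
s2 (pos 2,3,6,7,10,11,14,15): 1⊕1⊕0⊕0⊕0⊕0⊕1⊕1 = 0
s4 (pos 4,5,6,7,12,13,14,15): 0⊕1⊕0⊕0⊕1⊕1⊕1⊕1 = 1
s8 (pos 8,9,10,11,12,13,14,15): 1⊕1⊕0⊕0⊕1⊕1⊕1⊕1 = 0
Syndrome s8…s1 = 0100 → error at position 4.
Flip position 4: 111010011001111 → 111110011001111

111110011001111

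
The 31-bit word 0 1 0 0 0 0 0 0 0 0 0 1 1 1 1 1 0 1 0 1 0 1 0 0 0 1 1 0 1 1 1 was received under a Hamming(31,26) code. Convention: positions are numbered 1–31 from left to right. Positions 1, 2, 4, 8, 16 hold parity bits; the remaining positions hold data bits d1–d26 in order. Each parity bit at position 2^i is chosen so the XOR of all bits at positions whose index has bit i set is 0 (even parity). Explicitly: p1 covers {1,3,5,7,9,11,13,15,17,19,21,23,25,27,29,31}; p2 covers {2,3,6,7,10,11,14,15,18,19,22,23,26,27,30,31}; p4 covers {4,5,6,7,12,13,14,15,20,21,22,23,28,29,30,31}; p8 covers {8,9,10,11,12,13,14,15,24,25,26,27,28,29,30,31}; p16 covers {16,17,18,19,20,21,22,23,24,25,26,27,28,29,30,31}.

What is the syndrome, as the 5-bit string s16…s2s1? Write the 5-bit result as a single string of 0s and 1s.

11111

s1 (pos 1,3,5,7,9,11,13,15,17,19,21,23,25,27,29,31): 0⊕0⊕0⊕0⊕0⊕0⊕1⊕1⊕0⊕0⊕0⊕0⊕0⊕1⊕1⊕1 = 1
s2 (pos 2,3,6,7,10,11,14,15,18,19,22,23,26,27,30,31): 1⊕0⊕0⊕0⊕0⊕0⊕1⊕1⊕1⊕0⊕1⊕0⊕1⊕1⊕1⊕1 = 1
s4 (pos 4,5,6,7,12,13,14,15,20,21,22,23,28,29,30,31): 0⊕0⊕0⊕0⊕1⊕1⊕1⊕1⊕1⊕0⊕1⊕0⊕0⊕1⊕1⊕1 = 1
s8 (pos 8,9,10,11,12,13,14,15,24,25,26,27,28,29,30,31): 0⊕0⊕0⊕0⊕1⊕1⊕1⊕1⊕0⊕0⊕1⊕1⊕0⊕1⊕1⊕1 = 1
s16 (pos 16,17,18,19,20,21,22,23,24,25,26,27,28,29,30,31): 1⊕0⊕1⊕0⊕1⊕0⊕1⊕0⊕0⊕0⊕1⊕1⊕0⊕1⊕1⊕1 = 1
Syndrome s16…s1 = 11111 → error at position 31.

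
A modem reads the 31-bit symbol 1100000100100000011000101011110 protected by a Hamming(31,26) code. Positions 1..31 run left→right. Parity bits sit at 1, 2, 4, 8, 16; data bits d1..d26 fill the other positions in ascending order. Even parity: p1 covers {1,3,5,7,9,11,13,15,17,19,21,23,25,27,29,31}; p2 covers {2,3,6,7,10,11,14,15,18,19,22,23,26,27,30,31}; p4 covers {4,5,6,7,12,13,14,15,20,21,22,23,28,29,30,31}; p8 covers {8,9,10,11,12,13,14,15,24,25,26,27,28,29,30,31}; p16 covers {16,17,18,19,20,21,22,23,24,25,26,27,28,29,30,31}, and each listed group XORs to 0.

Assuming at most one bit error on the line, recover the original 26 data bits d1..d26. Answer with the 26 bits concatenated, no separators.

s1 (pos 1,3,5,7,9,11,13,15,17,19,21,23,25,27,29,31): 1⊕0⊕0⊕0⊕0⊕1⊕0⊕0⊕0⊕1⊕0⊕1⊕1⊕1⊕1⊕0 = 1
s2 (pos 2,3,6,7,10,11,14,15,18,19,22,23,26,27,30,31): 1⊕0⊕0⊕0⊕0⊕1⊕0⊕0⊕1⊕1⊕0⊕1⊕0⊕1⊕1⊕0 = 1
s4 (pos 4,5,6,7,12,13,14,15,20,21,22,23,28,29,30,31): 0⊕0⊕0⊕0⊕0⊕0⊕0⊕0⊕0⊕0⊕0⊕1⊕1⊕1⊕1⊕0 = 0
s8 (pos 8,9,10,11,12,13,14,15,24,25,26,27,28,29,30,31): 1⊕0⊕0⊕1⊕0⊕0⊕0⊕0⊕0⊕1⊕0⊕1⊕1⊕1⊕1⊕0 = 1
s16 (pos 16,17,18,19,20,21,22,23,24,25,26,27,28,29,30,31): 0⊕0⊕1⊕1⊕0⊕0⊕0⊕1⊕0⊕1⊕0⊕1⊕1⊕1⊕1⊕0 = 0
Syndrome s16…s1 = 01011 → error at position 11.
Flip position 11: 1100000100100000011000101011110 → 1100000100000000011000101011110
Read data bits from positions 3,5,6,7,9,10,11,12,13,14,15,17,18,19,20,21,22,23,24,25,26,27,28,29,30,31: 00000000000011000101011110

00000000000011000101011110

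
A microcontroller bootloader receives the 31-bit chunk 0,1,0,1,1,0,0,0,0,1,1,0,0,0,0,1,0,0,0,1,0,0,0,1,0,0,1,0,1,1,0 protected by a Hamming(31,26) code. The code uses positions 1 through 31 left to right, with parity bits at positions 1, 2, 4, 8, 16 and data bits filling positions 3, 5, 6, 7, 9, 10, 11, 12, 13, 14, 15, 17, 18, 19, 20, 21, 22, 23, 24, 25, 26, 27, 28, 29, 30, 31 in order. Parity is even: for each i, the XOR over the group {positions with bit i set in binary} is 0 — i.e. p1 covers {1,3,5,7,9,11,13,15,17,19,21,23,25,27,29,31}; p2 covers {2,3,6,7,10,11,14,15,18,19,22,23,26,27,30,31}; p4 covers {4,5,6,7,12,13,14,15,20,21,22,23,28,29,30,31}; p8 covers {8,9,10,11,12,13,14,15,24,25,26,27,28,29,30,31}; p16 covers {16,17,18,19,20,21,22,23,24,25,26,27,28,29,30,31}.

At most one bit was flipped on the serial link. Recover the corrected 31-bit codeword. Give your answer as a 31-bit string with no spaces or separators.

0101110001100001000100010010110

s1 (pos 1,3,5,7,9,11,13,15,17,19,21,23,25,27,29,31): 0⊕0⊕1⊕0⊕0⊕1⊕0⊕0⊕0⊕0⊕0⊕0⊕0⊕1⊕1⊕0 = 0
s2 (pos 2,3,6,7,10,11,14,15,18,19,22,23,26,27,30,31): 1⊕0⊕0⊕0⊕1⊕1⊕0⊕0⊕0⊕0⊕0⊕0⊕0⊕1⊕1⊕0 = 1
s4 (pos 4,5,6,7,12,13,14,15,20,21,22,23,28,29,30,31): 1⊕1⊕0⊕0⊕0⊕0⊕0⊕0⊕1⊕0⊕0⊕0⊕0⊕1⊕1⊕0 = 1
s8 (pos 8,9,10,11,12,13,14,15,24,25,26,27,28,29,30,31): 0⊕0⊕1⊕1⊕0⊕0⊕0⊕0⊕1⊕0⊕0⊕1⊕0⊕1⊕1⊕0 = 0
s16 (pos 16,17,18,19,20,21,22,23,24,25,26,27,28,29,30,31): 1⊕0⊕0⊕0⊕1⊕0⊕0⊕0⊕1⊕0⊕0⊕1⊕0⊕1⊕1⊕0 = 0
Syndrome s16…s1 = 00110 → error at position 6.
Flip position 6: 0101100001100001000100010010110 → 0101110001100001000100010010110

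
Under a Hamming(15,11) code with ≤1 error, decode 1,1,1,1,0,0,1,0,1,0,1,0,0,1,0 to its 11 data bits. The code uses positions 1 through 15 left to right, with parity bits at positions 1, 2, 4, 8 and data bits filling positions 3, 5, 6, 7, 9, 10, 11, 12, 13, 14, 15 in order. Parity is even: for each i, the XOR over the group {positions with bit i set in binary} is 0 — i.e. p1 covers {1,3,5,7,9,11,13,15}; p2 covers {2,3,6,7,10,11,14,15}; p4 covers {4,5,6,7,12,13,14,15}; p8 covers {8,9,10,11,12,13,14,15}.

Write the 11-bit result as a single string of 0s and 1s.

10011010011

s1 (pos 1,3,5,7,9,11,13,15): 1⊕1⊕0⊕1⊕1⊕1⊕0⊕0 = 1
s2 (pos 2,3,6,7,10,11,14,15): 1⊕1⊕0⊕1⊕0⊕1⊕1⊕0 = 1
s4 (pos 4,5,6,7,12,13,14,15): 1⊕0⊕0⊕1⊕0⊕0⊕1⊕0 = 1
s8 (pos 8,9,10,11,12,13,14,15): 0⊕1⊕0⊕1⊕0⊕0⊕1⊕0 = 1
Syndrome s8…s1 = 1111 → error at position 15.
Flip position 15: 111100101010010 → 111100101010011
Read data bits from positions 3,5,6,7,9,10,11,12,13,14,15: 10011010011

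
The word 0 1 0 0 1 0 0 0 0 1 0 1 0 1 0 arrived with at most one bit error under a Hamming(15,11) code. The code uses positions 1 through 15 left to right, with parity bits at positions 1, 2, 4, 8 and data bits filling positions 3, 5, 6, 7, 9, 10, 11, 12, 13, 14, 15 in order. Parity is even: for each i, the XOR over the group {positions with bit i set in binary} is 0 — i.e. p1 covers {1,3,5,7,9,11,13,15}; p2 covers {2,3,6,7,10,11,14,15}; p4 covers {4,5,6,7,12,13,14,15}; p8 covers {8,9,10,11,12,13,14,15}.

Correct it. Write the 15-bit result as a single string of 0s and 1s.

010010000101011

s1 (pos 1,3,5,7,9,11,13,15): 0⊕0⊕1⊕0⊕0⊕0⊕0⊕0 = 1
s2 (pos 2,3,6,7,10,11,14,15): 1⊕0⊕0⊕0⊕1⊕0⊕1⊕0 = 1
s4 (pos 4,5,6,7,12,13,14,15): 0⊕1⊕0⊕0⊕1⊕0⊕1⊕0 = 1
s8 (pos 8,9,10,11,12,13,14,15): 0⊕0⊕1⊕0⊕1⊕0⊕1⊕0 = 1
Syndrome s8…s1 = 1111 → error at position 15.
Flip position 15: 010010000101010 → 010010000101011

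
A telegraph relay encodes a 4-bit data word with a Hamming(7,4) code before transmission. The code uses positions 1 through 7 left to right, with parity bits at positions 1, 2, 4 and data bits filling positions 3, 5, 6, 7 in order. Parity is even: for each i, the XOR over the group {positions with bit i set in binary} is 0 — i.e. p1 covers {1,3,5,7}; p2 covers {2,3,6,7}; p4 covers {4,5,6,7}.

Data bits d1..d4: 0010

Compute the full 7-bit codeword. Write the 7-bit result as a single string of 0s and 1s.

Place data at non-parity positions: p1 p2 0 p4 0 1 0
p1 (pos 1,3,5,7): XOR of data positions = 0⊕0⊕0 = 0
p2 (pos 2,3,6,7): XOR of data positions = 0⊕1⊕0 = 1
p4 (pos 4,5,6,7): XOR of data positions = 0⊕1⊕0 = 1
Codeword: 0101010

0101010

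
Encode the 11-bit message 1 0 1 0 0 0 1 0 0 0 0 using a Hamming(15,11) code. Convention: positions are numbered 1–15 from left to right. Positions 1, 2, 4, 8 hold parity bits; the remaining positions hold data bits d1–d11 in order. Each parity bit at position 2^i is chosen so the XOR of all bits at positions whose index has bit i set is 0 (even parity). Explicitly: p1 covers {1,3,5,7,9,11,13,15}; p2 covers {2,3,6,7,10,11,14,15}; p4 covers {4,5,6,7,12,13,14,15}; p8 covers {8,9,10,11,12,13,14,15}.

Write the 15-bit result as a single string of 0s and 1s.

011101010010000

Place data at non-parity positions: p1 p2 1 p4 0 1 0 p8 0 0 1 0 0 0 0
p1 (pos 1,3,5,7,9,11,13,15): XOR of data positions = 1⊕0⊕0⊕0⊕1⊕0⊕0 = 0
p2 (pos 2,3,6,7,10,11,14,15): XOR of data positions = 1⊕1⊕0⊕0⊕1⊕0⊕0 = 1
p4 (pos 4,5,6,7,12,13,14,15): XOR of data positions = 0⊕1⊕0⊕0⊕0⊕0⊕0 = 1
p8 (pos 8,9,10,11,12,13,14,15): XOR of data positions = 0⊕0⊕1⊕0⊕0⊕0⊕0 = 1
Codeword: 011101010010000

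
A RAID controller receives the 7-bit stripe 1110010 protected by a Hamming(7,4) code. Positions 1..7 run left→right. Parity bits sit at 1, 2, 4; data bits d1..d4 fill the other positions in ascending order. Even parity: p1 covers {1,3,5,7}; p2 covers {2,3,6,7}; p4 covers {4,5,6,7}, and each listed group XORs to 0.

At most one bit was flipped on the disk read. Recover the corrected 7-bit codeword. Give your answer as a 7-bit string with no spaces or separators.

1110000

s1 (pos 1,3,5,7): 1⊕1⊕0⊕0 = 0
s2 (pos 2,3,6,7): 1⊕1⊕1⊕0 = 1
s4 (pos 4,5,6,7): 0⊕0⊕1⊕0 = 1
Syndrome s4…s1 = 110 → error at position 6.
Flip position 6: 1110010 → 1110000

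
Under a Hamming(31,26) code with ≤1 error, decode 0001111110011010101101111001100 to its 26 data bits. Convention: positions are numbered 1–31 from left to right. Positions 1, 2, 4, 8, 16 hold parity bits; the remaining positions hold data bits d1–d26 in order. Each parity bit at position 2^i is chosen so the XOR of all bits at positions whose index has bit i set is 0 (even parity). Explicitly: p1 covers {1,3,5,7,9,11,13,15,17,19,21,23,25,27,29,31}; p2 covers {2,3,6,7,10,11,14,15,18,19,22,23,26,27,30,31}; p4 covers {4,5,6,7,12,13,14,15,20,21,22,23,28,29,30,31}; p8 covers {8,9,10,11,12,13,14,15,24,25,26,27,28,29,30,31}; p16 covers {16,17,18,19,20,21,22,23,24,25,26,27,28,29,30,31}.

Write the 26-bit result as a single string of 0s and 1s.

01111001101101101101001100

s1 (pos 1,3,5,7,9,11,13,15,17,19,21,23,25,27,29,31): 0⊕0⊕1⊕1⊕1⊕0⊕1⊕1⊕1⊕1⊕0⊕1⊕1⊕0⊕1⊕0 = 0
s2 (pos 2,3,6,7,10,11,14,15,18,19,22,23,26,27,30,31): 0⊕0⊕1⊕1⊕0⊕0⊕0⊕1⊕0⊕1⊕1⊕1⊕0⊕0⊕0⊕0 = 0
s4 (pos 4,5,6,7,12,13,14,15,20,21,22,23,28,29,30,31): 1⊕1⊕1⊕1⊕1⊕1⊕0⊕1⊕1⊕0⊕1⊕1⊕1⊕1⊕0⊕0 = 0
s8 (pos 8,9,10,11,12,13,14,15,24,25,26,27,28,29,30,31): 1⊕1⊕0⊕0⊕1⊕1⊕0⊕1⊕1⊕1⊕0⊕0⊕1⊕1⊕0⊕0 = 1
s16 (pos 16,17,18,19,20,21,22,23,24,25,26,27,28,29,30,31): 0⊕1⊕0⊕1⊕1⊕0⊕1⊕1⊕1⊕1⊕0⊕0⊕1⊕1⊕0⊕0 = 1
Syndrome s16…s1 = 11000 → error at position 24.
Flip position 24: 0001111110011010101101111001100 → 0001111110011010101101101001100
Read data bits from positions 3,5,6,7,9,10,11,12,13,14,15,17,18,19,20,21,22,23,24,25,26,27,28,29,30,31: 01111001101101101101001100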